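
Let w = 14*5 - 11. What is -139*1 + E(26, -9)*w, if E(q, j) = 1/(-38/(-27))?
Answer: -3689/38 ≈ -97.079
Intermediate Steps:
E(q, j) = 27/38 (E(q, j) = 1/(-38*(-1/27)) = 1/(38/27) = 27/38)
w = 59 (w = 70 - 11 = 59)
-139*1 + E(26, -9)*w = -139*1 + (27/38)*59 = -139 + 1593/38 = -3689/38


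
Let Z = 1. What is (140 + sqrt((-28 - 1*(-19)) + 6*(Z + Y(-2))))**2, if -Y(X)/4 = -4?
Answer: (140 + sqrt(93))**2 ≈ 22393.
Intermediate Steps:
Y(X) = 16 (Y(X) = -4*(-4) = 16)
(140 + sqrt((-28 - 1*(-19)) + 6*(Z + Y(-2))))**2 = (140 + sqrt((-28 - 1*(-19)) + 6*(1 + 16)))**2 = (140 + sqrt((-28 + 19) + 6*17))**2 = (140 + sqrt(-9 + 102))**2 = (140 + sqrt(93))**2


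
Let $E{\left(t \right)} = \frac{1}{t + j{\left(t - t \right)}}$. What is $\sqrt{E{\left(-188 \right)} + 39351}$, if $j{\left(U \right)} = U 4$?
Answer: $\frac{\sqrt{347705389}}{94} \approx 198.37$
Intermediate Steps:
$j{\left(U \right)} = 4 U$
$E{\left(t \right)} = \frac{1}{t}$ ($E{\left(t \right)} = \frac{1}{t + 4 \left(t - t\right)} = \frac{1}{t + 4 \cdot 0} = \frac{1}{t + 0} = \frac{1}{t}$)
$\sqrt{E{\left(-188 \right)} + 39351} = \sqrt{\frac{1}{-188} + 39351} = \sqrt{- \frac{1}{188} + 39351} = \sqrt{\frac{7397987}{188}} = \frac{\sqrt{347705389}}{94}$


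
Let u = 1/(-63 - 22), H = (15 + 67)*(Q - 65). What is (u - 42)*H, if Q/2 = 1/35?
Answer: 665584406/2975 ≈ 2.2373e+5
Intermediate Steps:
Q = 2/35 ≈ 0.057143
H = -186386/35 (H = (15 + 67)*(2/35 - 65) = 82*(-2273/35) = -186386/35 ≈ -5325.3)
u = -1/85 (u = 1/(-85) = -1/85 ≈ -0.011765)
(u - 42)*H = (-1/85 - 42)*(-186386/35) = -3571/85*(-186386/35) = 665584406/2975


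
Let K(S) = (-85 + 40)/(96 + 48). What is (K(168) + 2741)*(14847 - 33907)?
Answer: -208950015/4 ≈ -5.2238e+7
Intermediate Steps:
K(S) = -5/16 (K(S) = -45/144 = -45*1/144 = -5/16)
(K(168) + 2741)*(14847 - 33907) = (-5/16 + 2741)*(14847 - 33907) = (43851/16)*(-19060) = -208950015/4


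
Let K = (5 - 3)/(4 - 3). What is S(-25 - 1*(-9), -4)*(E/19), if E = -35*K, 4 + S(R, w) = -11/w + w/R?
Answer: 70/19 ≈ 3.6842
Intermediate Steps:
S(R, w) = -4 - 11/w + w/R (S(R, w) = -4 + (-11/w + w/R) = -4 - 11/w + w/R)
K = 2 (K = 2/1 = 2*1 = 2)
E = -70 (E = -35*2 = -70)
S(-25 - 1*(-9), -4)*(E/19) = (-4 - 11/(-4) - 4/(-25 - 1*(-9)))*(-70/19) = (-4 - 11*(-¼) - 4/(-25 + 9))*(-70*1/19) = (-4 + 11/4 - 4/(-16))*(-70/19) = (-4 + 11/4 - 4*(-1/16))*(-70/19) = (-4 + 11/4 + ¼)*(-70/19) = -1*(-70/19) = 70/19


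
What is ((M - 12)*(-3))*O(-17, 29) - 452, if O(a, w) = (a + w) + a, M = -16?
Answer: -872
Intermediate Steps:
O(a, w) = w + 2*a
((M - 12)*(-3))*O(-17, 29) - 452 = ((-16 - 12)*(-3))*(29 + 2*(-17)) - 452 = (-28*(-3))*(29 - 34) - 452 = 84*(-5) - 452 = -420 - 452 = -872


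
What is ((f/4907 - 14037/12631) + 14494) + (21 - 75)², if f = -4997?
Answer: 1078945322304/61980317 ≈ 17408.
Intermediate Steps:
((f/4907 - 14037/12631) + 14494) + (21 - 75)² = ((-4997/4907 - 14037/12631) + 14494) + (21 - 75)² = ((-4997*1/4907 - 14037*1/12631) + 14494) + (-54)² = ((-4997/4907 - 14037/12631) + 14494) + 2916 = (-131996666/61980317 + 14494) + 2916 = 898210717932/61980317 + 2916 = 1078945322304/61980317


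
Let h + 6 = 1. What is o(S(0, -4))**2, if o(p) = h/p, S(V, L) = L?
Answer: 25/16 ≈ 1.5625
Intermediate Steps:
h = -5 (h = -6 + 1 = -5)
o(p) = -5/p
o(S(0, -4))**2 = (-5/(-4))**2 = (-5*(-1/4))**2 = (5/4)**2 = 25/16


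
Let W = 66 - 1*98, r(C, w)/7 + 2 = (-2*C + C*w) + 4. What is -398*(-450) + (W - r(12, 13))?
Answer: 178130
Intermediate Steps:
r(C, w) = 14 - 14*C + 7*C*w (r(C, w) = -14 + 7*((-2*C + C*w) + 4) = -14 + 7*(4 - 2*C + C*w) = -14 + (28 - 14*C + 7*C*w) = 14 - 14*C + 7*C*w)
W = -32 (W = 66 - 98 = -32)
-398*(-450) + (W - r(12, 13)) = -398*(-450) + (-32 - (14 - 14*12 + 7*12*13)) = 179100 + (-32 - (14 - 168 + 1092)) = 179100 + (-32 - 1*938) = 179100 + (-32 - 938) = 179100 - 970 = 178130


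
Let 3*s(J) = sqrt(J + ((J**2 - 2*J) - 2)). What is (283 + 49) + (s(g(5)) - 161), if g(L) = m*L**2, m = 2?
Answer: 171 + 4*sqrt(17) ≈ 187.49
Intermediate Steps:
g(L) = 2*L**2
s(J) = sqrt(-2 + J**2 - J)/3 (s(J) = sqrt(J + ((J**2 - 2*J) - 2))/3 = sqrt(J + (-2 + J**2 - 2*J))/3 = sqrt(-2 + J**2 - J)/3)
(283 + 49) + (s(g(5)) - 161) = (283 + 49) + (sqrt(-2 + (2*5**2)**2 - 2*5**2)/3 - 161) = 332 + (sqrt(-2 + (2*25)**2 - 2*25)/3 - 161) = 332 + (sqrt(-2 + 50**2 - 1*50)/3 - 161) = 332 + (sqrt(-2 + 2500 - 50)/3 - 161) = 332 + (sqrt(2448)/3 - 161) = 332 + ((12*sqrt(17))/3 - 161) = 332 + (4*sqrt(17) - 161) = 332 + (-161 + 4*sqrt(17)) = 171 + 4*sqrt(17)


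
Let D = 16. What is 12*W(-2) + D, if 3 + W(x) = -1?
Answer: -32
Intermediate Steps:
W(x) = -4 (W(x) = -3 - 1 = -4)
12*W(-2) + D = 12*(-4) + 16 = -48 + 16 = -32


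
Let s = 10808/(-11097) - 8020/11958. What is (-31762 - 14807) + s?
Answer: -1029971325983/22116321 ≈ -46571.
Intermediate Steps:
s = -36373334/22116321 (s = 10808*(-1/11097) - 8020*1/11958 = -10808/11097 - 4010/5979 = -36373334/22116321 ≈ -1.6446)
(-31762 - 14807) + s = (-31762 - 14807) - 36373334/22116321 = -46569 - 36373334/22116321 = -1029971325983/22116321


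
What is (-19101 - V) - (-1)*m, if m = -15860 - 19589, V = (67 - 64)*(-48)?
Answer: -54406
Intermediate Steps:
V = -144 (V = 3*(-48) = -144)
m = -35449
(-19101 - V) - (-1)*m = (-19101 - 1*(-144)) - (-1)*(-35449) = (-19101 + 144) - 1*35449 = -18957 - 35449 = -54406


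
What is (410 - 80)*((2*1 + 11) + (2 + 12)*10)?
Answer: 50490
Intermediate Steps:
(410 - 80)*((2*1 + 11) + (2 + 12)*10) = 330*((2 + 11) + 14*10) = 330*(13 + 140) = 330*153 = 50490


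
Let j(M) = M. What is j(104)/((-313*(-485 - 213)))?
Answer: 52/109237 ≈ 0.00047603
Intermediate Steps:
j(104)/((-313*(-485 - 213))) = 104/((-313*(-485 - 213))) = 104/((-313*(-698))) = 104/218474 = 104*(1/218474) = 52/109237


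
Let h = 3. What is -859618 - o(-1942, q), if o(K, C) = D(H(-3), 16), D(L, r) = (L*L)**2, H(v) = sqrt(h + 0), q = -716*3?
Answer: -859627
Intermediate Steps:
q = -2148
H(v) = sqrt(3) (H(v) = sqrt(3 + 0) = sqrt(3))
D(L, r) = L**4 (D(L, r) = (L**2)**2 = L**4)
o(K, C) = 9 (o(K, C) = (sqrt(3))**4 = 9)
-859618 - o(-1942, q) = -859618 - 1*9 = -859618 - 9 = -859627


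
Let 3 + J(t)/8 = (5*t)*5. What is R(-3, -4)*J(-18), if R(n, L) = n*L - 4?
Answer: -28992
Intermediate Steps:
R(n, L) = -4 + L*n (R(n, L) = L*n - 4 = -4 + L*n)
J(t) = -24 + 200*t (J(t) = -24 + 8*((5*t)*5) = -24 + 8*(25*t) = -24 + 200*t)
R(-3, -4)*J(-18) = (-4 - 4*(-3))*(-24 + 200*(-18)) = (-4 + 12)*(-24 - 3600) = 8*(-3624) = -28992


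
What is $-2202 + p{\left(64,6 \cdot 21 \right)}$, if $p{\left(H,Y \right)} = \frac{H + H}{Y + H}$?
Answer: $- \frac{209126}{95} \approx -2201.3$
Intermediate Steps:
$p{\left(H,Y \right)} = \frac{2 H}{H + Y}$
$-2202 + p{\left(64,6 \cdot 21 \right)} = -2202 + 2 \cdot 64 \frac{1}{64 + 6 \cdot 21} = -2202 + 2 \cdot 64 \frac{1}{64 + 126} = -2202 + 2 \cdot 64 \cdot \frac{1}{190} = -2202 + \frac{64}{95} = - \frac{209126}{95}$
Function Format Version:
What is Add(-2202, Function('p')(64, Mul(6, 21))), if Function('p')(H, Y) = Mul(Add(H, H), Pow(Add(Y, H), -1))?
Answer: Rational(-209126, 95) ≈ -2201.3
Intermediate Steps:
Function('p')(H, Y) = Mul(2, H, Pow(Add(H, Y), -1)) (Function('p')(H, Y) = Mul(Mul(2, H), Pow(Add(H, Y), -1)) = Mul(2, H, Pow(Add(H, Y), -1)))
Add(-2202, Function('p')(64, Mul(6, 21))) = Add(-2202, Mul(2, 64, Pow(Add(64, Mul(6, 21)), -1))) = Add(-2202, Mul(2, 64, Pow(Add(64, 126), -1))) = Add(-2202, Mul(2, 64, Pow(190, -1))) = Add(-2202, Mul(2, 64, Rational(1, 190))) = Add(-2202, Rational(64, 95)) = Rational(-209126, 95)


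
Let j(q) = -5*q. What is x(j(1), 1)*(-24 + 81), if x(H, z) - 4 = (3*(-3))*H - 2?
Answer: 2679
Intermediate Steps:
x(H, z) = 2 - 9*H (x(H, z) = 4 + ((3*(-3))*H - 2) = 4 + (-9*H - 2) = 4 + (-2 - 9*H) = 2 - 9*H)
x(j(1), 1)*(-24 + 81) = (2 - (-45))*(-24 + 81) = (2 - 9*(-5))*57 = (2 + 45)*57 = 47*57 = 2679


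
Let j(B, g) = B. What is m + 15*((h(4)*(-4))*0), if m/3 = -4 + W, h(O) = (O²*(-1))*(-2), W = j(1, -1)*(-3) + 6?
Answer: -3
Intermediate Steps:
W = 3 (W = 1*(-3) + 6 = -3 + 6 = 3)
h(O) = 2*O² (h(O) = -O²*(-2) = 2*O²)
m = -3 (m = 3*(-4 + 3) = 3*(-1) = -3)
m + 15*((h(4)*(-4))*0) = -3 + 15*(((2*4²)*(-4))*0) = -3 + 15*(((2*16)*(-4))*0) = -3 + 15*((32*(-4))*0) = -3 + 15*(-128*0) = -3 + 15*0 = -3 + 0 = -3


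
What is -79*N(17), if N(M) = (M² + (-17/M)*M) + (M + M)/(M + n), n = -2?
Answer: -325006/15 ≈ -21667.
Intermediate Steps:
N(M) = -17 + M² + 2*M/(-2 + M) (N(M) = (M² + (-17/M)*M) + (M + M)/(M - 2) = (M² - 17) + (2*M)/(-2 + M) = (-17 + M²) + 2*M/(-2 + M) = -17 + M² + 2*M/(-2 + M))
-79*N(17) = -79*(34 + 17³ - 15*17 - 2*17²)/(-2 + 17) = -79*(34 + 4913 - 255 - 2*289)/15 = -79*(34 + 4913 - 255 - 578)/15 = -79*4114/15 = -325006/15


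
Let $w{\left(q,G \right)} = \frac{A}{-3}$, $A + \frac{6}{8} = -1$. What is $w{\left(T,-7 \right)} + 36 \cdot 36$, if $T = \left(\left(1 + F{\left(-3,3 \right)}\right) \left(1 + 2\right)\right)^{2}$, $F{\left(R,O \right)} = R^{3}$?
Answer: $\frac{15559}{12} \approx 1296.6$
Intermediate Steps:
$A = - \frac{7}{4}$ ($A = - \frac{3}{4} - 1 = - \frac{7}{4} \approx -1.75$)
$T = 6084$ ($T = \left(\left(1 + \left(-3\right)^{3}\right) \left(1 + 2\right)\right)^{2} = \left(\left(1 - 27\right) 3\right)^{2} = \left(\left(-26\right) 3\right)^{2} = \left(-78\right)^{2} = 6084$)
$w{\left(q,G \right)} = \frac{7}{12}$ ($w{\left(q,G \right)} = - \frac{7}{4 \left(-3\right)} = \left(- \frac{7}{4}\right) \left(- \frac{1}{3}\right) = \frac{7}{12}$)
$w{\left(T,-7 \right)} + 36 \cdot 36 = \frac{7}{12} + 36 \cdot 36 = \frac{7}{12} + 1296 = \frac{15559}{12}$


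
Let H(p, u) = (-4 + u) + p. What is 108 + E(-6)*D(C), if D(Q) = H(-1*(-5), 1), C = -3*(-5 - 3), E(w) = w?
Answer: 96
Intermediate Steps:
C = 24 (C = -3*(-8) = 24)
H(p, u) = -4 + p + u
D(Q) = 2 (D(Q) = -4 - 1*(-5) + 1 = -4 + 5 + 1 = 2)
108 + E(-6)*D(C) = 108 - 6*2 = 108 - 12 = 96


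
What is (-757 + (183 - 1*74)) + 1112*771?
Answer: 856704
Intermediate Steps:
(-757 + (183 - 1*74)) + 1112*771 = (-757 + (183 - 74)) + 857352 = (-757 + 109) + 857352 = -648 + 857352 = 856704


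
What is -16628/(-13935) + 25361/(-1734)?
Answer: -108190861/8054430 ≈ -13.432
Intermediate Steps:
-16628/(-13935) + 25361/(-1734) = -16628*(-1/13935) + 25361*(-1/1734) = 16628/13935 - 25361/1734 = -108190861/8054430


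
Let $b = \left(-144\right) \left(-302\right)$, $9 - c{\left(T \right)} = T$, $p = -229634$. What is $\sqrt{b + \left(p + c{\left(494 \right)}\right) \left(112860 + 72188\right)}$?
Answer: $2 i \sqrt{10645754306} \approx 2.0636 \cdot 10^{5} i$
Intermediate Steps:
$c{\left(T \right)} = 9 - T$
$b = 43488$
$\sqrt{b + \left(p + c{\left(494 \right)}\right) \left(112860 + 72188\right)} = \sqrt{43488 + \left(-229634 + \left(9 - 494\right)\right) \left(112860 + 72188\right)} = \sqrt{43488 + \left(-229634 + \left(9 - 494\right)\right) 185048} = \sqrt{43488 + \left(-229634 - 485\right) 185048} = \sqrt{43488 - 42583060712} = \sqrt{-42583017224} = 2 i \sqrt{10645754306}$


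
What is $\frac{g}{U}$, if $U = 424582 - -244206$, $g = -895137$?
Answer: $- \frac{895137}{668788} \approx -1.3384$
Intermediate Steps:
$U = 668788$ ($U = 424582 + 244206 = 668788$)
$\frac{g}{U} = - \frac{895137}{668788}$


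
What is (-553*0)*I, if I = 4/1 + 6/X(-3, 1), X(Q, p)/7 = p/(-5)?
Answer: 0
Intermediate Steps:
X(Q, p) = -7*p/5 (X(Q, p) = 7*(p/(-5)) = 7*(p*(-⅕)) = 7*(-p/5) = -7*p/5)
I = -2/7 (I = 4/1 + 6/((-7/5*1)) = 4*1 + 6/(-7/5) = 4 + 6*(-5/7) = 4 - 30/7 = -2/7 ≈ -0.28571)
(-553*0)*I = -553*0*(-2/7) = 0*(-2/7) = 0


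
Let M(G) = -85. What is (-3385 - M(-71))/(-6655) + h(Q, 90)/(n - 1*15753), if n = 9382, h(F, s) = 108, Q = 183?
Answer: 369192/770891 ≈ 0.47892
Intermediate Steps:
(-3385 - M(-71))/(-6655) + h(Q, 90)/(n - 1*15753) = (-3385 - 1*(-85))/(-6655) + 108/(9382 - 1*15753) = (-3385 + 85)*(-1/6655) + 108/(9382 - 15753) = -3300*(-1/6655) + 108/(-6371) = 60/121 + 108*(-1/6371) = 60/121 - 108/6371 = 369192/770891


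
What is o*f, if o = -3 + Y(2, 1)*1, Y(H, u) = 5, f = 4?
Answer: 8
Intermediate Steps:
o = 2 (o = -3 + 5*1 = -3 + 5 = 2)
o*f = 2*4 = 8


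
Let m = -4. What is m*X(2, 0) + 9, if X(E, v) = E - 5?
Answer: 21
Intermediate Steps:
X(E, v) = -5 + E
m*X(2, 0) + 9 = -4*(-5 + 2) + 9 = -4*(-3) + 9 = 12 + 9 = 21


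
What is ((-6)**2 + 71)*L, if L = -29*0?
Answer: 0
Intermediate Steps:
L = 0
((-6)**2 + 71)*L = ((-6)**2 + 71)*0 = (36 + 71)*0 = 107*0 = 0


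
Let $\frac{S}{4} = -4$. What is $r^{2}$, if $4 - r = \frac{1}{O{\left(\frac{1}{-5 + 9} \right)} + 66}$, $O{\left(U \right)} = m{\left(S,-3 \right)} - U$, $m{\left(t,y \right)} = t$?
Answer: $\frac{627264}{39601} \approx 15.84$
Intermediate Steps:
$S = -16$ ($S = 4 \left(-4\right) = -16$)
$O{\left(U \right)} = -16 - U$
$r = \frac{792}{199}$ ($r = 4 - \frac{1}{\left(-16 - \frac{1}{-5 + 9}\right) + 66} = 4 - \frac{1}{\left(-16 - \frac{1}{4}\right) + 66} = 4 - \frac{1}{- \frac{65}{4} + 66} = 4 - \frac{1}{\frac{199}{4}} = 4 - \frac{4}{199} = \frac{792}{199} \approx 3.9799$)
$r^{2} = \left(\frac{792}{199}\right)^{2} = \frac{627264}{39601}$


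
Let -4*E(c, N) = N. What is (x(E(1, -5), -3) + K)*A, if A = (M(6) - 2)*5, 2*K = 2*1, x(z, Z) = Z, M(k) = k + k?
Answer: -100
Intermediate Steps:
M(k) = 2*k
E(c, N) = -N/4
K = 1 (K = (2*1)/2 = (½)*2 = 1)
A = 50 (A = (2*6 - 2)*5 = (12 - 2)*5 = 10*5 = 50)
(x(E(1, -5), -3) + K)*A = (-3 + 1)*50 = -2*50 = -100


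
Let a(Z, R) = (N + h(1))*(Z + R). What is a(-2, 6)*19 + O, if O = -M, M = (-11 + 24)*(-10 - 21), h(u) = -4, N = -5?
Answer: -281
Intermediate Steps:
M = -403 (M = 13*(-31) = -403)
O = 403 (O = -1*(-403) = 403)
a(Z, R) = -9*R - 9*Z (a(Z, R) = (-5 - 4)*(Z + R) = -9*(R + Z) = -9*R - 9*Z)
a(-2, 6)*19 + O = (-9*6 - 9*(-2))*19 + 403 = (-54 + 18)*19 + 403 = -36*19 + 403 = -684 + 403 = -281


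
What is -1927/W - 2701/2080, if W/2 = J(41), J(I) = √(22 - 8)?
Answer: -2701/2080 - 1927*√14/28 ≈ -258.80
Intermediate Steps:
J(I) = √14
W = 2*√14 ≈ 7.4833
-1927/W - 2701/2080 = -1927*√14/28 - 2701/2080 = -2701/2080 - 1927*√14/28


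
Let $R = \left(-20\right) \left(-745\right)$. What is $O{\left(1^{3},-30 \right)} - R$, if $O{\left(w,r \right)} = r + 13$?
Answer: $-14917$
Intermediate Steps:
$O{\left(w,r \right)} = 13 + r$
$R = 14900$
$O{\left(1^{3},-30 \right)} - R = \left(13 - 30\right) - 14900 = -17 - 14900 = -14917$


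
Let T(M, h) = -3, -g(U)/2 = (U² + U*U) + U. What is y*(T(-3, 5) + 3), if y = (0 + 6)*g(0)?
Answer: 0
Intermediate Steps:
g(U) = -4*U² - 2*U (g(U) = -2*((U² + U*U) + U) = -2*((U² + U²) + U) = -2*(2*U² + U) = -2*(U + 2*U²) = -4*U² - 2*U)
y = 0 (y = (0 + 6)*(-2*0*(1 + 2*0)) = 6*(-2*0*(1 + 0)) = 6*(-2*0*1) = 6*0 = 0)
y*(T(-3, 5) + 3) = 0*(-3 + 3) = 0*0 = 0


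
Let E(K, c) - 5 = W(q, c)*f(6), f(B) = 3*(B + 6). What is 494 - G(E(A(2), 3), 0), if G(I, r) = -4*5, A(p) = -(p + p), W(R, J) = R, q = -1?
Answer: 514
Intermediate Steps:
A(p) = -2*p
f(B) = 18 + 3*B (f(B) = 3*(6 + B) = 18 + 3*B)
E(K, c) = -31 (E(K, c) = 5 - (18 + 3*6) = 5 - (18 + 18) = 5 - 1*36 = 5 - 36 = -31)
G(I, r) = -20
494 - G(E(A(2), 3), 0) = 494 - 1*(-20) = 494 + 20 = 514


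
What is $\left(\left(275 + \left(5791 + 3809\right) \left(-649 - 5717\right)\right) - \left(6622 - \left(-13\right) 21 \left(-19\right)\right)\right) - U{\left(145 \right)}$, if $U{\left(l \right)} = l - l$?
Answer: $-61114760$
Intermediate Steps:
$U{\left(l \right)} = 0$
$\left(\left(275 + \left(5791 + 3809\right) \left(-649 - 5717\right)\right) - \left(6622 - \left(-13\right) 21 \left(-19\right)\right)\right) - U{\left(145 \right)} = \left(\left(275 + \left(5791 + 3809\right) \left(-649 - 5717\right)\right) - \left(6622 - \left(-13\right) 21 \left(-19\right)\right)\right) - 0 = \left(\left(275 + 9600 \left(-6366\right)\right) - 1435\right) + 0 = \left(\left(275 - 61113600\right) + \left(5187 - 6622\right)\right) + 0 = \left(-61113325 - 1435\right) + 0 = -61114760 + 0 = -61114760$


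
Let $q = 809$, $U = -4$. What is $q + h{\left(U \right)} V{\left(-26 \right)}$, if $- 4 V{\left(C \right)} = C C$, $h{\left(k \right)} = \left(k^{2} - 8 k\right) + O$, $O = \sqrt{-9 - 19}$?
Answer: $-7303 - 338 i \sqrt{7} \approx -7303.0 - 894.26 i$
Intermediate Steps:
$O = 2 i \sqrt{7}$ ($O = \sqrt{-28} = 2 i \sqrt{7} \approx 5.2915 i$)
$h{\left(k \right)} = k^{2} - 8 k + 2 i \sqrt{7}$ ($h{\left(k \right)} = \left(k^{2} - 8 k\right) + 2 i \sqrt{7} = k^{2} - 8 k + 2 i \sqrt{7}$)
$V{\left(C \right)} = - \frac{C^{2}}{4}$ ($V{\left(C \right)} = - \frac{C C}{4} = - \frac{C^{2}}{4}$)
$q + h{\left(U \right)} V{\left(-26 \right)} = 809 + \left(\left(-4\right)^{2} - -32 + 2 i \sqrt{7}\right) \left(- \frac{\left(-26\right)^{2}}{4}\right) = 809 + \left(16 + 32 + 2 i \sqrt{7}\right) \left(\left(- \frac{1}{4}\right) 676\right) = 809 + \left(48 + 2 i \sqrt{7}\right) \left(-169\right) = 809 - \left(8112 + 338 i \sqrt{7}\right) = -7303 - 338 i \sqrt{7}$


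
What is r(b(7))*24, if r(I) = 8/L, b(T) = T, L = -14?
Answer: -96/7 ≈ -13.714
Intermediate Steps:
r(I) = -4/7 (r(I) = 8/(-14) = 8*(-1/14) = -4/7)
r(b(7))*24 = -4/7*24 = -96/7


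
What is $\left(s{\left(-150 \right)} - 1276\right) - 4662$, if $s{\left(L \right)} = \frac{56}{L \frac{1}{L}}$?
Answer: $-5882$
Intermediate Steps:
$s{\left(L \right)} = 56$ ($s{\left(L \right)} = \frac{56}{1} = 56 \cdot 1 = 56$)
$\left(s{\left(-150 \right)} - 1276\right) - 4662 = \left(56 - 1276\right) - 4662 = -1220 - 4662 = -5882$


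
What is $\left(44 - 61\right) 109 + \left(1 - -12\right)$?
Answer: $-1840$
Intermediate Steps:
$\left(44 - 61\right) 109 + \left(1 - -12\right) = \left(-17\right) 109 + \left(1 + 12\right) = -1853 + 13 = -1840$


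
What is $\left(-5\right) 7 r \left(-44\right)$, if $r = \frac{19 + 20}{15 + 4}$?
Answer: $\frac{60060}{19} \approx 3161.1$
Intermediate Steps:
$r = \frac{39}{19} \approx 2.0526$
$\left(-5\right) 7 r \left(-44\right) = \left(-5\right) 7 \cdot \frac{39}{19} \left(-44\right) = \left(-35\right) \frac{39}{19} \left(-44\right) = \left(- \frac{1365}{19}\right) \left(-44\right) = \frac{60060}{19}$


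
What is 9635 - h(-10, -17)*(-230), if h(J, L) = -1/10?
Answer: 9612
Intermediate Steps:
h(J, L) = -⅒ (h(J, L) = -1*⅒ = -⅒)
9635 - h(-10, -17)*(-230) = 9635 - (-1)*(-230)/10 = 9635 - 1*23 = 9635 - 23 = 9612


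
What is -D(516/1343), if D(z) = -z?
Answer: 516/1343 ≈ 0.38421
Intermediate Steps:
-D(516/1343) = -(-1)*516/1343 = -1*(-516/1343) = 516/1343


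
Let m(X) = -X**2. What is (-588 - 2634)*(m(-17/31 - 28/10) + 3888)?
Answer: -300096561258/24025 ≈ -1.2491e+7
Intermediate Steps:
(-588 - 2634)*(m(-17/31 - 28/10) + 3888) = (-588 - 2634)*(-(-17/31 - 28/10)**2 + 3888) = -3222*(-(-17*1/31 - 28*1/10)**2 + 3888) = -3222*(-(-17/31 - 14/5)**2 + 3888) = -3222*(-(-519/155)**2 + 3888) = -3222*(-1*269361/24025 + 3888) = -3222*(-269361/24025 + 3888) = -3222*93139839/24025 = -300096561258/24025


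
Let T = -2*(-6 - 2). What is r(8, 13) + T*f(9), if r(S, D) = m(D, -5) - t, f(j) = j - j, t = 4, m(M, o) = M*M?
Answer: 165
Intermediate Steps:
m(M, o) = M²
T = 16 (T = -2*(-8) = 16)
f(j) = 0
r(S, D) = -4 + D² (r(S, D) = D² - 1*4 = D² - 4 = -4 + D²)
r(8, 13) + T*f(9) = (-4 + 13²) + 16*0 = (-4 + 169) + 0 = 165 + 0 = 165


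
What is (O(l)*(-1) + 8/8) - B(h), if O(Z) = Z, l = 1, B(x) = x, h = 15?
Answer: -15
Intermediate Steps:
(O(l)*(-1) + 8/8) - B(h) = (1*(-1) + 8/8) - 1*15 = (-1 + 8*(⅛)) - 15 = (-1 + 1) - 15 = 0 - 15 = -15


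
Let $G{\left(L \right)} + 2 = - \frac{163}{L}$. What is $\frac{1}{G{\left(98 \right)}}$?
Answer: $- \frac{98}{359} \approx -0.27298$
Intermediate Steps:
$G{\left(L \right)} = -2 - \frac{163}{L}$
$\frac{1}{G{\left(98 \right)}} = \frac{1}{-2 - \frac{163}{98}} = \frac{1}{- \frac{359}{98}} = - \frac{98}{359}$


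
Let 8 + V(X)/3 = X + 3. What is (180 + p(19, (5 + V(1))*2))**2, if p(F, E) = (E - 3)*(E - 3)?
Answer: 219961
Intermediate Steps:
V(X) = -15 + 3*X (V(X) = -24 + 3*(X + 3) = -24 + 3*(3 + X) = -24 + (9 + 3*X) = -15 + 3*X)
p(F, E) = (-3 + E)**2 (p(F, E) = (-3 + E)*(-3 + E) = (-3 + E)**2)
(180 + p(19, (5 + V(1))*2))**2 = (180 + (-3 + (5 + (-15 + 3*1))*2)**2)**2 = (180 + (-3 + (5 + (-15 + 3))*2)**2)**2 = (180 + (-3 + (5 - 12)*2)**2)**2 = (180 + (-3 - 7*2)**2)**2 = (180 + (-3 - 14)**2)**2 = (180 + (-17)**2)**2 = (180 + 289)**2 = 469**2 = 219961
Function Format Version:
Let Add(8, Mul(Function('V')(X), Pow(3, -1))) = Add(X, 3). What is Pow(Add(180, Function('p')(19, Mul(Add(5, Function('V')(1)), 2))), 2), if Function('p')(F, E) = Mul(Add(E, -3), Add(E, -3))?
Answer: 219961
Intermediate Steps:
Function('V')(X) = Add(-15, Mul(3, X)) (Function('V')(X) = Add(-24, Mul(3, Add(X, 3))) = Add(-24, Mul(3, Add(3, X))) = Add(-24, Add(9, Mul(3, X))) = Add(-15, Mul(3, X)))
Function('p')(F, E) = Pow(Add(-3, E), 2) (Function('p')(F, E) = Mul(Add(-3, E), Add(-3, E)) = Pow(Add(-3, E), 2))
Pow(Add(180, Function('p')(19, Mul(Add(5, Function('V')(1)), 2))), 2) = Pow(Add(180, Pow(Add(-3, Mul(Add(5, Add(-15, Mul(3, 1))), 2)), 2)), 2) = Pow(Add(180, Pow(Add(-3, Mul(Add(5, Add(-15, 3)), 2)), 2)), 2) = Pow(Add(180, Pow(Add(-3, Mul(Add(5, -12), 2)), 2)), 2) = Pow(Add(180, Pow(Add(-3, Mul(-7, 2)), 2)), 2) = Pow(Add(180, Pow(Add(-3, -14), 2)), 2) = Pow(Add(180, Pow(-17, 2)), 2) = Pow(Add(180, 289), 2) = Pow(469, 2) = 219961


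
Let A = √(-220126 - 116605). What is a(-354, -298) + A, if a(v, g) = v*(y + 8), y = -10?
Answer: 708 + I*√336731 ≈ 708.0 + 580.29*I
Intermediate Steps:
a(v, g) = -2*v (a(v, g) = v*(-10 + 8) = v*(-2) = -2*v)
A = I*√336731 (A = √(-336731) = I*√336731 ≈ 580.29*I)
a(-354, -298) + A = -2*(-354) + I*√336731 = 708 + I*√336731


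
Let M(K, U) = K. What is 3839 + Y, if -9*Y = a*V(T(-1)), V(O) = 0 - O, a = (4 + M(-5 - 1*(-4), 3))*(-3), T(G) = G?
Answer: 3840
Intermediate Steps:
a = -9 (a = (4 + (-5 - 1*(-4)))*(-3) = (4 + (-5 + 4))*(-3) = (4 - 1)*(-3) = 3*(-3) = -9)
V(O) = -O
Y = 1 (Y = -(-1)*(-1*(-1)) = -(-1) = -⅑*(-9) = 1)
3839 + Y = 3839 + 1 = 3840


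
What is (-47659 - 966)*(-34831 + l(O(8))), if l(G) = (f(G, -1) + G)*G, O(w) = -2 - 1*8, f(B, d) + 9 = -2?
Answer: 1683446125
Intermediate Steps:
f(B, d) = -11 (f(B, d) = -9 - 2 = -11)
O(w) = -10 (O(w) = -2 - 8 = -10)
l(G) = G*(-11 + G) (l(G) = (-11 + G)*G = G*(-11 + G))
(-47659 - 966)*(-34831 + l(O(8))) = (-47659 - 966)*(-34831 - 10*(-11 - 10)) = -48625*(-34831 - 10*(-21)) = -48625*(-34831 + 210) = -48625*(-34621) = 1683446125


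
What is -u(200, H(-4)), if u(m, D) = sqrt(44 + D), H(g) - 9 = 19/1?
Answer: -6*sqrt(2) ≈ -8.4853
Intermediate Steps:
H(g) = 28 (H(g) = 9 + 19/1 = 9 + 19*1 = 9 + 19 = 28)
-u(200, H(-4)) = -sqrt(44 + 28) = -sqrt(72) = -6*sqrt(2)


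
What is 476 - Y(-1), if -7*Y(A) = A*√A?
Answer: 476 - I/7 ≈ 476.0 - 0.14286*I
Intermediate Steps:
Y(A) = -A^(3/2)/7 (Y(A) = -A*√A/7 = -A^(3/2)/7)
476 - Y(-1) = 476 - (-1)*(-1)^(3/2)/7 = 476 - (-1)*(-I)/7 = 476 - I/7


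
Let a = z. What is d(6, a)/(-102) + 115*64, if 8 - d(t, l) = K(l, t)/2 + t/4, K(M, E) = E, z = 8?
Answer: 1501433/204 ≈ 7360.0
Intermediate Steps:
a = 8
d(t, l) = 8 - 3*t/4 (d(t, l) = 8 - (t/2 + t/4) = 8 - 3*t/4)
d(6, a)/(-102) + 115*64 = (8 - 3/4*6)/(-102) + 115*64 = (8 - 9/2)*(-1/102) + 7360 = (7/2)*(-1/102) + 7360 = -7/204 + 7360 = 1501433/204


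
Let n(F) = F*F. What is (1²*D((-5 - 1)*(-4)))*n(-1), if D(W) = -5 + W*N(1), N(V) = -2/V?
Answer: -53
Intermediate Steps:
n(F) = F²
D(W) = -5 - 2*W (D(W) = -5 + W*(-2/1) = -5 + W*(-2*1) = -5 + W*(-2) = -5 - 2*W)
(1²*D((-5 - 1)*(-4)))*n(-1) = (1²*(-5 - 2*(-5 - 1)*(-4)))*(-1)² = (1*(-5 - (-12)*(-4)))*1 = (1*(-5 - 2*24))*1 = (1*(-5 - 48))*1 = (1*(-53))*1 = -53*1 = -53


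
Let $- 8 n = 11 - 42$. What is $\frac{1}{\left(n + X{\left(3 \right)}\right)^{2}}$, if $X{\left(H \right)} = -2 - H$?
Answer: $\frac{64}{81} \approx 0.79012$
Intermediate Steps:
$n = \frac{31}{8}$ ($n = - \frac{11 - 42}{8} = \left(- \frac{1}{8}\right) \left(-31\right) = \frac{31}{8} \approx 3.875$)
$\frac{1}{\left(n + X{\left(3 \right)}\right)^{2}} = \frac{1}{\left(\frac{31}{8} - 5\right)^{2}} = \frac{1}{\left(- \frac{9}{8}\right)^{2}} = \frac{1}{\frac{81}{64}} = \frac{64}{81}$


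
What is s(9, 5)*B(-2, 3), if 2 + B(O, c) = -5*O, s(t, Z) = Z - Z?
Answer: 0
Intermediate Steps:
s(t, Z) = 0
B(O, c) = -2 - 5*O
s(9, 5)*B(-2, 3) = 0*(-2 - 5*(-2)) = 0*(-2 + 10) = 0*8 = 0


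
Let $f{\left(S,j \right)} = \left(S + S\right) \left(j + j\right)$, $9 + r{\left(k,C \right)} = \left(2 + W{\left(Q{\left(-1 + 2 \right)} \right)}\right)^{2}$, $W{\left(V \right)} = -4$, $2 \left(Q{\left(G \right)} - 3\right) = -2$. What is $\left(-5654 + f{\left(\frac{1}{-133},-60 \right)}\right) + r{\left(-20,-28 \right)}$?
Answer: $- \frac{752407}{133} \approx -5657.2$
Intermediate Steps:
$Q{\left(G \right)} = 2$ ($Q{\left(G \right)} = 3 + \frac{1}{2} \left(-2\right) = 3 - 1 = 2$)
$r{\left(k,C \right)} = -5$ ($r{\left(k,C \right)} = -9 + \left(2 - 4\right)^{2} = -9 + \left(-2\right)^{2} = -9 + 4 = -5$)
$f{\left(S,j \right)} = 4 S j$ ($f{\left(S,j \right)} = 2 S 2 j = 4 S j$)
$\left(-5654 + f{\left(\frac{1}{-133},-60 \right)}\right) + r{\left(-20,-28 \right)} = \left(-5654 + 4 \frac{1}{-133} \left(-60\right)\right) - 5 = \left(-5654 + 4 \left(- \frac{1}{133}\right) \left(-60\right)\right) - 5 = \left(-5654 + \frac{240}{133}\right) - 5 = - \frac{751742}{133} - 5 = - \frac{752407}{133}$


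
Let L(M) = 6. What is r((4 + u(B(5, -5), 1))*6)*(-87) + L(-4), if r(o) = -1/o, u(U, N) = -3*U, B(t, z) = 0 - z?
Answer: 103/22 ≈ 4.6818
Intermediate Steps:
B(t, z) = -z
r((4 + u(B(5, -5), 1))*6)*(-87) + L(-4) = -1/((4 - (-3)*(-5))*6)*(-87) + 6 = -1/((4 - 3*5)*6)*(-87) + 6 = -1/((4 - 15)*6)*(-87) + 6 = -1/((-11*6))*(-87) + 6 = -1/(-66)*(-87) + 6 = -1*(-1/66)*(-87) + 6 = (1/66)*(-87) + 6 = -29/22 + 6 = 103/22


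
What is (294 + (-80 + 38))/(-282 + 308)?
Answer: 126/13 ≈ 9.6923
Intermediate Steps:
(294 + (-80 + 38))/(-282 + 308) = (294 - 42)/26 = 252*(1/26) = 126/13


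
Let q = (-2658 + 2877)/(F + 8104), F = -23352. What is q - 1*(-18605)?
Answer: 283688821/15248 ≈ 18605.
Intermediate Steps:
q = -219/15248 (q = (-2658 + 2877)/(-23352 + 8104) = 219/(-15248) = 219*(-1/15248) = -219/15248 ≈ -0.014363)
q - 1*(-18605) = -219/15248 - 1*(-18605) = -219/15248 + 18605 = 283688821/15248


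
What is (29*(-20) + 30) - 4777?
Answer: -5327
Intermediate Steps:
(29*(-20) + 30) - 4777 = (-580 + 30) - 4777 = -550 - 4777 = -5327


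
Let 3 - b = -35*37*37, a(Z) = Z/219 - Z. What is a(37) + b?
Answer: 10485976/219 ≈ 47881.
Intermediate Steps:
a(Z) = -218*Z/219 (a(Z) = Z*(1/219) - Z = Z/219 - Z = -218*Z/219)
b = 47918 (b = 3 - (-35*37)*37 = 3 - (-1295)*37 = 3 - 1*(-47915) = 3 + 47915 = 47918)
a(37) + b = -218/219*37 + 47918 = -8066/219 + 47918 = 10485976/219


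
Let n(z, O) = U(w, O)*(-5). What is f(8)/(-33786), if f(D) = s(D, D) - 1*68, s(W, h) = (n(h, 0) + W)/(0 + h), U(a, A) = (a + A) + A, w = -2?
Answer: 263/135144 ≈ 0.0019461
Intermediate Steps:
U(a, A) = a + 2*A (U(a, A) = (A + a) + A = a + 2*A)
n(z, O) = 10 - 10*O (n(z, O) = (-2 + 2*O)*(-5) = 10 - 10*O)
s(W, h) = (10 + W)/h (s(W, h) = ((10 - 10*0) + W)/(0 + h) = ((10 + 0) + W)/h = (10 + W)/h)
f(D) = -68 + (10 + D)/D (f(D) = (10 + D)/D - 1*68 = (10 + D)/D - 68 = -68 + (10 + D)/D)
f(8)/(-33786) = (-67 + 10/8)/(-33786) = (-67 + 10*(1/8))*(-1/33786) = (-67 + 5/4)*(-1/33786) = -263/4*(-1/33786) = 263/135144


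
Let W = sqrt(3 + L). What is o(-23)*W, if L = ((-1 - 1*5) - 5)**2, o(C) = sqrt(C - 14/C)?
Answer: 2*I*sqrt(367195)/23 ≈ 52.693*I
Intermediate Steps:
L = 121 (L = ((-1 - 5) - 5)**2 = (-6 - 5)**2 = (-11)**2 = 121)
W = 2*sqrt(31) (W = sqrt(3 + 121) = sqrt(124) = 2*sqrt(31) ≈ 11.136)
o(-23)*W = sqrt(-23 - 14/(-23))*(2*sqrt(31)) = sqrt(-23 - 14*(-1/23))*(2*sqrt(31)) = sqrt(-23 + 14/23)*(2*sqrt(31)) = sqrt(-515/23)*(2*sqrt(31)) = (I*sqrt(11845)/23)*(2*sqrt(31)) = 2*I*sqrt(367195)/23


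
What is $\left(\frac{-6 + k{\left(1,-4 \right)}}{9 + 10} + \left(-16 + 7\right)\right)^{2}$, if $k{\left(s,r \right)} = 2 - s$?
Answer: $\frac{30976}{361} \approx 85.806$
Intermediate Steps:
$\left(\frac{-6 + k{\left(1,-4 \right)}}{9 + 10} + \left(-16 + 7\right)\right)^{2} = \left(\frac{-6 + \left(2 - 1\right)}{9 + 10} + \left(-16 + 7\right)\right)^{2} = \left(\frac{-6 + \left(2 - 1\right)}{19} - 9\right)^{2} = \left(\left(-6 + 1\right) \frac{1}{19} - 9\right)^{2} = \left(\left(-5\right) \frac{1}{19} - 9\right)^{2} = \left(- \frac{5}{19} - 9\right)^{2} = \left(- \frac{176}{19}\right)^{2} = \frac{30976}{361}$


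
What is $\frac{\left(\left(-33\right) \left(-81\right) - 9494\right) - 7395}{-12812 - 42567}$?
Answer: $\frac{14216}{55379} \approx 0.2567$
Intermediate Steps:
$\frac{\left(\left(-33\right) \left(-81\right) - 9494\right) - 7395}{-12812 - 42567} = \frac{\left(2673 - 9494\right) - 7395}{-55379} = \left(-6821 - 7395\right) \left(- \frac{1}{55379}\right) = \left(-14216\right) \left(- \frac{1}{55379}\right) = \frac{14216}{55379}$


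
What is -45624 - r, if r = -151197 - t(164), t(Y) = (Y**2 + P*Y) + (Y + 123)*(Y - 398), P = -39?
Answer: 58915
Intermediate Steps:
t(Y) = Y**2 - 39*Y + (-398 + Y)*(123 + Y) (t(Y) = (Y**2 - 39*Y) + (Y + 123)*(Y - 398) = (Y**2 - 39*Y) + (123 + Y)*(-398 + Y) = (Y**2 - 39*Y) + (-398 + Y)*(123 + Y) = Y**2 - 39*Y + (-398 + Y)*(123 + Y))
r = -104539 (r = -151197 - (-48954 - 314*164 + 2*164**2) = -151197 - (-48954 - 51496 + 2*26896) = -151197 - (-48954 - 51496 + 53792) = -151197 - 1*(-46658) = -151197 + 46658 = -104539)
-45624 - r = -45624 - 1*(-104539) = -45624 + 104539 = 58915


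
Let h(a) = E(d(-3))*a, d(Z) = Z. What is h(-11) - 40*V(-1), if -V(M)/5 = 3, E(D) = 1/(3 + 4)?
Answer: 4189/7 ≈ 598.43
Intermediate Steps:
E(D) = ⅐ (E(D) = 1/7 = ⅐)
V(M) = -15 (V(M) = -5*3 = -15)
h(a) = a/7
h(-11) - 40*V(-1) = (⅐)*(-11) - 40*(-15) = -11/7 + 600 = 4189/7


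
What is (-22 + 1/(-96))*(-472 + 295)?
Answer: 124667/32 ≈ 3895.8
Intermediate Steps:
(-22 + 1/(-96))*(-472 + 295) = (-22 - 1/96)*(-177) = -2113/96*(-177) = 124667/32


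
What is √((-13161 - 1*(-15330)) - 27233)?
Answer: 2*I*√6266 ≈ 158.32*I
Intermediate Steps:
√((-13161 - 1*(-15330)) - 27233) = √((-13161 + 15330) - 27233) = √(2169 - 27233) = √(-25064) = 2*I*√6266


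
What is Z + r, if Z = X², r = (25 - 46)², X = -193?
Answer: 37690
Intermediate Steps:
r = 441 (r = (-21)² = 441)
Z = 37249 (Z = (-193)² = 37249)
Z + r = 37249 + 441 = 37690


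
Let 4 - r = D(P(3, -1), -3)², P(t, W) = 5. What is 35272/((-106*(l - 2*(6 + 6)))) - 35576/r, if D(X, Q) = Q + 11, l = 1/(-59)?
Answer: 683556154/1126515 ≈ 606.79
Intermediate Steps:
l = -1/59 ≈ -0.016949
D(X, Q) = 11 + Q
r = -60 (r = 4 - (11 - 3)² = 4 - 1*8² = 4 - 1*64 = 4 - 64 = -60)
35272/((-106*(l - 2*(6 + 6)))) - 35576/r = 35272/((-106*(-1/59 - 2*(6 + 6)))) - 35576/(-60) = 35272/((-106*(-1/59 - 2*12))) - 35576*(-1/60) = 35272/((-106*(-1/59 - 24))) + 8894/15 = 35272/((-106*(-1417/59))) + 8894/15 = 35272/(150202/59) + 8894/15 = 35272*(59/150202) + 8894/15 = 1040524/75101 + 8894/15 = 683556154/1126515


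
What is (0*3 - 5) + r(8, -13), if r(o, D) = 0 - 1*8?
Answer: -13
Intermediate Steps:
r(o, D) = -8 (r(o, D) = 0 - 8 = -8)
(0*3 - 5) + r(8, -13) = (0*3 - 5) - 8 = (0 - 5) - 8 = -5 - 8 = -13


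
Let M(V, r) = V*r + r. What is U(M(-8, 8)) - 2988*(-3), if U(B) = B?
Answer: 8908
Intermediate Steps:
M(V, r) = r + V*r
U(M(-8, 8)) - 2988*(-3) = 8*(1 - 8) - 2988*(-3) = 8*(-7) - 1*(-8964) = -56 + 8964 = 8908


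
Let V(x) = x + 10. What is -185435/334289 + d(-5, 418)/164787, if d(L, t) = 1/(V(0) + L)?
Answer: -152786052436/275432407215 ≈ -0.55471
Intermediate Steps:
V(x) = 10 + x
d(L, t) = 1/(10 + L) (d(L, t) = 1/((10 + 0) + L) = 1/(10 + L))
-185435/334289 + d(-5, 418)/164787 = -185435/334289 + 1/((10 - 5)*164787) = -185435*1/334289 + (1/164787)/5 = -185435/334289 + (1/5)*(1/164787) = -185435/334289 + 1/823935 = -152786052436/275432407215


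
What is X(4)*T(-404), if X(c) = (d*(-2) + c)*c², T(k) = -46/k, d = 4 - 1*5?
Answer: 1104/101 ≈ 10.931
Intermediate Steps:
d = -1 (d = 4 - 5 = -1)
X(c) = c²*(2 + c) (X(c) = (-1*(-2) + c)*c² = (2 + c)*c² = c²*(2 + c))
X(4)*T(-404) = (4²*(2 + 4))*(-46/(-404)) = (16*6)*(-46*(-1/404)) = 96*(23/202) = 1104/101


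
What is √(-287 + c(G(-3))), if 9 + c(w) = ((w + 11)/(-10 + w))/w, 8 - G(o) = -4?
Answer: I*√42486/12 ≈ 17.177*I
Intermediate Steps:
G(o) = 12 (G(o) = 8 - 1*(-4) = 8 + 4 = 12)
c(w) = -9 + (11 + w)/(w*(-10 + w)) (c(w) = -9 + ((w + 11)/(-10 + w))/w = -9 + ((11 + w)/(-10 + w))/w = -9 + (11 + w)/(w*(-10 + w)))
√(-287 + c(G(-3))) = √(-287 + (11 - 9*12² + 91*12)/(12*(-10 + 12))) = √(-287 + (1/12)*(11 - 9*144 + 1092)/2) = √(-287 + (1/12)*(½)*(11 - 1296 + 1092)) = √(-287 + (1/12)*(½)*(-193)) = √(-287 - 193/24) = √(-7081/24) = I*√42486/12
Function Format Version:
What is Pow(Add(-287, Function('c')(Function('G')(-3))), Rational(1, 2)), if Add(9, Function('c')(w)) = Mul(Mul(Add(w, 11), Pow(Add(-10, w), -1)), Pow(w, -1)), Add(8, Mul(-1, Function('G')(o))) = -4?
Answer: Mul(Rational(1, 12), I, Pow(42486, Rational(1, 2))) ≈ Mul(17.177, I)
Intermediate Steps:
Function('G')(o) = 12 (Function('G')(o) = Add(8, Mul(-1, -4)) = Add(8, 4) = 12)
Function('c')(w) = Add(-9, Mul(Pow(w, -1), Pow(Add(-10, w), -1), Add(11, w))) (Function('c')(w) = Add(-9, Mul(Mul(Add(w, 11), Pow(Add(-10, w), -1)), Pow(w, -1))) = Add(-9, Mul(Mul(Add(11, w), Pow(Add(-10, w), -1)), Pow(w, -1))) = Add(-9, Mul(Mul(Pow(Add(-10, w), -1), Add(11, w)), Pow(w, -1))) = Add(-9, Mul(Pow(w, -1), Pow(Add(-10, w), -1), Add(11, w))))
Pow(Add(-287, Function('c')(Function('G')(-3))), Rational(1, 2)) = Pow(Add(-287, Mul(Pow(12, -1), Pow(Add(-10, 12), -1), Add(11, Mul(-9, Pow(12, 2)), Mul(91, 12)))), Rational(1, 2)) = Pow(Add(-287, Mul(Rational(1, 12), Pow(2, -1), Add(11, Mul(-9, 144), 1092))), Rational(1, 2)) = Pow(Add(-287, Mul(Rational(1, 12), Rational(1, 2), Add(11, -1296, 1092))), Rational(1, 2)) = Pow(Add(-287, Mul(Rational(1, 12), Rational(1, 2), -193)), Rational(1, 2)) = Pow(Add(-287, Rational(-193, 24)), Rational(1, 2)) = Pow(Rational(-7081, 24), Rational(1, 2)) = Mul(Rational(1, 12), I, Pow(42486, Rational(1, 2)))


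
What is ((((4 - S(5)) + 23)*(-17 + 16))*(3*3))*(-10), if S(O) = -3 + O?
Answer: 2250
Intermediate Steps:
((((4 - S(5)) + 23)*(-17 + 16))*(3*3))*(-10) = ((((4 - (-3 + 5)) + 23)*(-17 + 16))*(3*3))*(-10) = ((((4 - 1*2) + 23)*(-1))*9)*(-10) = ((((4 - 2) + 23)*(-1))*9)*(-10) = (((2 + 23)*(-1))*9)*(-10) = ((25*(-1))*9)*(-10) = -25*9*(-10) = -225*(-10) = 2250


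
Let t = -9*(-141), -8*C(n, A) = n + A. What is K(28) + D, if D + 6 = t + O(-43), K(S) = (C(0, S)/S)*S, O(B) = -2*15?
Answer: 2459/2 ≈ 1229.5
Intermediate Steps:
C(n, A) = -A/8 - n/8 (C(n, A) = -(n + A)/8 = -(A + n)/8 = -A/8 - n/8)
O(B) = -30
K(S) = -S/8 (K(S) = ((-S/8 - ⅛*0)/S)*S = ((-S/8 + 0)/S)*S = ((-S/8)/S)*S = -S/8)
t = 1269
D = 1233 (D = -6 + (1269 - 30) = -6 + 1239 = 1233)
K(28) + D = -⅛*28 + 1233 = -7/2 + 1233 = 2459/2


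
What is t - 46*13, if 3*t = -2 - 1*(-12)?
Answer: -1784/3 ≈ -594.67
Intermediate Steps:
t = 10/3 (t = (-2 - 1*(-12))/3 = (-2 + 12)/3 = (⅓)*10 = 10/3 ≈ 3.3333)
t - 46*13 = 10/3 - 46*13 = 10/3 - 598 = -1784/3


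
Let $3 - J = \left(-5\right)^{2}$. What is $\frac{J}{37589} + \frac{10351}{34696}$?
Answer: $\frac{388320427}{1304187944} \approx 0.29775$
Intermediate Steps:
$J = -22$ ($J = 3 - \left(-5\right)^{2} = 3 - 25 = -22$)
$\frac{J}{37589} + \frac{10351}{34696} = - \frac{22}{37589} + \frac{10351}{34696} = \frac{388320427}{1304187944}$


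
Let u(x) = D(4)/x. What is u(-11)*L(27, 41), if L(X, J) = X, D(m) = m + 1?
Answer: -135/11 ≈ -12.273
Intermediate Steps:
D(m) = 1 + m
u(x) = 5/x (u(x) = (1 + 4)/x = 5/x)
u(-11)*L(27, 41) = (5/(-11))*27 = (5*(-1/11))*27 = -5/11*27 = -135/11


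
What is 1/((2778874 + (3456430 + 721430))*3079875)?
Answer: 1/21425871128250 ≈ 4.6673e-14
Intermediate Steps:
1/((2778874 + (3456430 + 721430))*3079875) = (1/3079875)/(2778874 + 4177860) = (1/3079875)/6956734 = (1/6956734)*(1/3079875) = 1/21425871128250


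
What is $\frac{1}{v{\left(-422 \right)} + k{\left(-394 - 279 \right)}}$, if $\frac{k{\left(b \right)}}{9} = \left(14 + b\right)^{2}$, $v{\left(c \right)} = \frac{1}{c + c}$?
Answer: $\frac{844}{3298798475} \approx 2.5585 \cdot 10^{-7}$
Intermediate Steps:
$v{\left(c \right)} = \frac{1}{2 c}$
$k{\left(b \right)} = 9 \left(14 + b\right)^{2}$
$\frac{1}{v{\left(-422 \right)} + k{\left(-394 - 279 \right)}} = \frac{1}{\frac{1}{2 \left(-422\right)} + 9 \left(14 - 673\right)^{2}} = \frac{1}{\frac{1}{2} \left(- \frac{1}{422}\right) + 9 \left(14 - 673\right)^{2}} = \frac{1}{- \frac{1}{844} + 9 \left(-659\right)^{2}} = \frac{1}{- \frac{1}{844} + 9 \cdot 434281} = \frac{1}{- \frac{1}{844} + 3908529} = \frac{1}{\frac{3298798475}{844}} = \frac{844}{3298798475}$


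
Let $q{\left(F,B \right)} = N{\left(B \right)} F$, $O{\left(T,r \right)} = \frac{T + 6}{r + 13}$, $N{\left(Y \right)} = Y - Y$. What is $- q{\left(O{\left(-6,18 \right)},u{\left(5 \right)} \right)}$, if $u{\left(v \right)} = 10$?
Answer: $0$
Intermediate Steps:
$N{\left(Y \right)} = 0$
$O{\left(T,r \right)} = \frac{6 + T}{13 + r}$
$q{\left(F,B \right)} = 0$ ($q{\left(F,B \right)} = 0 F = 0$)
$- q{\left(O{\left(-6,18 \right)},u{\left(5 \right)} \right)} = \left(-1\right) 0 = 0$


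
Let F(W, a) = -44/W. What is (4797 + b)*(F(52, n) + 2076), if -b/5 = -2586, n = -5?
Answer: 478221279/13 ≈ 3.6786e+7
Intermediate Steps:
b = 12930 (b = -5*(-2586) = 12930)
(4797 + b)*(F(52, n) + 2076) = (4797 + 12930)*(-44/52 + 2076) = 17727*(-44*1/52 + 2076) = 17727*(-11/13 + 2076) = 17727*(26977/13) = 478221279/13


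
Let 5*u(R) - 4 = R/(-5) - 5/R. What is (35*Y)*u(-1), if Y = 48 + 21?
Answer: 22218/5 ≈ 4443.6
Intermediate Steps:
u(R) = ⅘ - 1/R - R/25 (u(R) = ⅘ + (R/(-5) - 5/R)/5 = ⅘ + (R*(-⅕) - 5/R)/5 = ⅘ + (-R/5 - 5/R)/5 = ⅘ + (-5/R - R/5)/5 = ⅘ + (-1/R - R/25) = ⅘ - 1/R - R/25)
Y = 69
(35*Y)*u(-1) = (35*69)*(⅘ - 1/(-1) - 1/25*(-1)) = 2415*(⅘ - 1*(-1) + 1/25) = 2415*(⅘ + 1 + 1/25) = 2415*(46/25) = 22218/5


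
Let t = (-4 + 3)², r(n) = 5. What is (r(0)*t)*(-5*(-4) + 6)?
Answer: 130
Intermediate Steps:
t = 1 (t = (-1)² = 1)
(r(0)*t)*(-5*(-4) + 6) = (5*1)*(-5*(-4) + 6) = 5*(20 + 6) = 5*26 = 130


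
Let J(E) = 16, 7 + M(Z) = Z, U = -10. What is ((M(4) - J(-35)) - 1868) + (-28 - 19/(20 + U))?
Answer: -19169/10 ≈ -1916.9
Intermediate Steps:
M(Z) = -7 + Z
((M(4) - J(-35)) - 1868) + (-28 - 19/(20 + U)) = (((-7 + 4) - 1*16) - 1868) + (-28 - 19/(20 - 10)) = ((-3 - 16) - 1868) + (-28 - 19/10) = (-19 - 1868) + (-28 - 19*⅒) = -1887 + (-28 - 19/10) = -1887 - 299/10 = -19169/10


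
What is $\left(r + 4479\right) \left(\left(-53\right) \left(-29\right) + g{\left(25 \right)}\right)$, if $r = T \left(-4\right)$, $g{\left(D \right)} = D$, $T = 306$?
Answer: $5084310$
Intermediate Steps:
$r = -1224$ ($r = 306 \left(-4\right) = -1224$)
$\left(r + 4479\right) \left(\left(-53\right) \left(-29\right) + g{\left(25 \right)}\right) = \left(-1224 + 4479\right) \left(\left(-53\right) \left(-29\right) + 25\right) = 3255 \left(1537 + 25\right) = 3255 \cdot 1562 = 5084310$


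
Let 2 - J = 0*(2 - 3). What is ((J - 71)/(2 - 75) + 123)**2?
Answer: 81866304/5329 ≈ 15362.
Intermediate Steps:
J = 2 (J = 2 - 0*(2 - 3) = 2 - 0*(-1) = 2 - 1*0 = 2 + 0 = 2)
((J - 71)/(2 - 75) + 123)**2 = ((2 - 71)/(2 - 75) + 123)**2 = (-69/(-73) + 123)**2 = (-69*(-1/73) + 123)**2 = (69/73 + 123)**2 = (9048/73)**2 = 81866304/5329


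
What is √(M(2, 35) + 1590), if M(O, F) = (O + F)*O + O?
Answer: 7*√34 ≈ 40.817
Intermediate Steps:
M(O, F) = O + O*(F + O) (M(O, F) = (F + O)*O + O = O*(F + O) + O = O + O*(F + O))
√(M(2, 35) + 1590) = √(2*(1 + 35 + 2) + 1590) = √(2*38 + 1590) = √(76 + 1590) = √1666 = 7*√34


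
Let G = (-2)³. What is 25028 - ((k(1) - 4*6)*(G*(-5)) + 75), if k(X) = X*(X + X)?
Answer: 25833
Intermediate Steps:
k(X) = 2*X² (k(X) = X*(2*X) = 2*X²)
G = -8
25028 - ((k(1) - 4*6)*(G*(-5)) + 75) = 25028 - ((2*1² - 4*6)*(-8*(-5)) + 75) = 25028 - ((2*1 - 24)*40 + 75) = 25028 - ((2 - 24)*40 + 75) = 25028 - (-22*40 + 75) = 25028 - (-880 + 75) = 25028 - 1*(-805) = 25028 + 805 = 25833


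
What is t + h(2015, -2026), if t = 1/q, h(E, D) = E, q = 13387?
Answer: 26974806/13387 ≈ 2015.0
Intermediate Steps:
t = 1/13387 ≈ 7.4699e-5
t + h(2015, -2026) = 1/13387 + 2015 = 26974806/13387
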